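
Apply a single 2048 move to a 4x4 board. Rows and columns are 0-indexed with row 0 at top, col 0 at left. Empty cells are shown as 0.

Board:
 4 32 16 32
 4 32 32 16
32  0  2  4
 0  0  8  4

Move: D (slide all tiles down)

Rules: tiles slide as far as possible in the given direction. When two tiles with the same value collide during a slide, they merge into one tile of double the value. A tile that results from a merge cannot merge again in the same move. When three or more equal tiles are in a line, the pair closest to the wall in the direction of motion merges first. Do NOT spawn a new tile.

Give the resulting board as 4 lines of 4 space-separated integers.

Slide down:
col 0: [4, 4, 32, 0] -> [0, 0, 8, 32]
col 1: [32, 32, 0, 0] -> [0, 0, 0, 64]
col 2: [16, 32, 2, 8] -> [16, 32, 2, 8]
col 3: [32, 16, 4, 4] -> [0, 32, 16, 8]

Answer:  0  0 16  0
 0  0 32 32
 8  0  2 16
32 64  8  8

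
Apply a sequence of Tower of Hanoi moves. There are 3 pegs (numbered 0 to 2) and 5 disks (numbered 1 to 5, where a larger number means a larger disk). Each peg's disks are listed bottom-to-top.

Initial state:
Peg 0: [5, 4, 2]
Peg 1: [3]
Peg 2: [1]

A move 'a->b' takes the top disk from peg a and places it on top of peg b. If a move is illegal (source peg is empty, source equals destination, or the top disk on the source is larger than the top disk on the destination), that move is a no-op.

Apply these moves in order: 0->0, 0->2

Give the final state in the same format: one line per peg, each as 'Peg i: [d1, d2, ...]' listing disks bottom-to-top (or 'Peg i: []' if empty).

Answer: Peg 0: [5, 4, 2]
Peg 1: [3]
Peg 2: [1]

Derivation:
After move 1 (0->0):
Peg 0: [5, 4, 2]
Peg 1: [3]
Peg 2: [1]

After move 2 (0->2):
Peg 0: [5, 4, 2]
Peg 1: [3]
Peg 2: [1]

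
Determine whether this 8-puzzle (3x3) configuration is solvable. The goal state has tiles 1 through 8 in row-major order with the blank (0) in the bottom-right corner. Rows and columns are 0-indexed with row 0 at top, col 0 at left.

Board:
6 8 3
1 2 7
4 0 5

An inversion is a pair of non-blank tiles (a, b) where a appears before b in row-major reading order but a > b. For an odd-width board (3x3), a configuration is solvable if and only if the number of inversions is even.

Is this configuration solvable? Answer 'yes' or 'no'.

Answer: no

Derivation:
Inversions (pairs i<j in row-major order where tile[i] > tile[j] > 0): 15
15 is odd, so the puzzle is not solvable.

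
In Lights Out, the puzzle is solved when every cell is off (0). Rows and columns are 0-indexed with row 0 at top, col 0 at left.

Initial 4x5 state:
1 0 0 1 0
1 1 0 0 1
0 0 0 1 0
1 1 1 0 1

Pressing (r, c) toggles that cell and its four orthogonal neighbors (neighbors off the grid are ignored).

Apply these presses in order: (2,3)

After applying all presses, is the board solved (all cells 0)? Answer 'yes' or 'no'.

After press 1 at (2,3):
1 0 0 1 0
1 1 0 1 1
0 0 1 0 1
1 1 1 1 1

Lights still on: 13

Answer: no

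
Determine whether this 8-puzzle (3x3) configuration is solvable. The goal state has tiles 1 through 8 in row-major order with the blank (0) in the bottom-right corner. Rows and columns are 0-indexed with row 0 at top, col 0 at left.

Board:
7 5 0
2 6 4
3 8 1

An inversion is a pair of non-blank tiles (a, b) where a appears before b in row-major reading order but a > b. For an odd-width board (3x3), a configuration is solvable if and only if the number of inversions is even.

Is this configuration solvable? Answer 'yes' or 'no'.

Inversions (pairs i<j in row-major order where tile[i] > tile[j] > 0): 18
18 is even, so the puzzle is solvable.

Answer: yes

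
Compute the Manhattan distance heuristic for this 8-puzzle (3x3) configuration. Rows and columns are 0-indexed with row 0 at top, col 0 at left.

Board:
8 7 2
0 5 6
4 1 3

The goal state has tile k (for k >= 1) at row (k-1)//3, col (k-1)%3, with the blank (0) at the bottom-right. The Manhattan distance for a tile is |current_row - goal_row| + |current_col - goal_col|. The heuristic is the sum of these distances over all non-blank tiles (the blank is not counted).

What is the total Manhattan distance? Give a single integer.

Tile 8: at (0,0), goal (2,1), distance |0-2|+|0-1| = 3
Tile 7: at (0,1), goal (2,0), distance |0-2|+|1-0| = 3
Tile 2: at (0,2), goal (0,1), distance |0-0|+|2-1| = 1
Tile 5: at (1,1), goal (1,1), distance |1-1|+|1-1| = 0
Tile 6: at (1,2), goal (1,2), distance |1-1|+|2-2| = 0
Tile 4: at (2,0), goal (1,0), distance |2-1|+|0-0| = 1
Tile 1: at (2,1), goal (0,0), distance |2-0|+|1-0| = 3
Tile 3: at (2,2), goal (0,2), distance |2-0|+|2-2| = 2
Sum: 3 + 3 + 1 + 0 + 0 + 1 + 3 + 2 = 13

Answer: 13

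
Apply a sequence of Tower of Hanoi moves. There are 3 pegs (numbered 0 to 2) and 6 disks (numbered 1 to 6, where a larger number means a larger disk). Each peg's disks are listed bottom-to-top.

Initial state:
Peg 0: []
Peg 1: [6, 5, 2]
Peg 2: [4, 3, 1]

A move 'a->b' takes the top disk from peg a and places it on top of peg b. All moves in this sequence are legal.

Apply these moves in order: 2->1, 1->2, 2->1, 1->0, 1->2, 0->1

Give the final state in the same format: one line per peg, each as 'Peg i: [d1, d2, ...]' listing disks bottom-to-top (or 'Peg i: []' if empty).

Answer: Peg 0: []
Peg 1: [6, 5, 1]
Peg 2: [4, 3, 2]

Derivation:
After move 1 (2->1):
Peg 0: []
Peg 1: [6, 5, 2, 1]
Peg 2: [4, 3]

After move 2 (1->2):
Peg 0: []
Peg 1: [6, 5, 2]
Peg 2: [4, 3, 1]

After move 3 (2->1):
Peg 0: []
Peg 1: [6, 5, 2, 1]
Peg 2: [4, 3]

After move 4 (1->0):
Peg 0: [1]
Peg 1: [6, 5, 2]
Peg 2: [4, 3]

After move 5 (1->2):
Peg 0: [1]
Peg 1: [6, 5]
Peg 2: [4, 3, 2]

After move 6 (0->1):
Peg 0: []
Peg 1: [6, 5, 1]
Peg 2: [4, 3, 2]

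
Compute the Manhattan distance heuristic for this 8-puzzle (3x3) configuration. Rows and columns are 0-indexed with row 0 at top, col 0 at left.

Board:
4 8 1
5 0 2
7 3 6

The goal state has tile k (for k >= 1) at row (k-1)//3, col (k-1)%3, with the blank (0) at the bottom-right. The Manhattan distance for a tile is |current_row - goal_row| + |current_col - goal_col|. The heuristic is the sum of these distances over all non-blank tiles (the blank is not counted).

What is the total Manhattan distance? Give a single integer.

Answer: 12

Derivation:
Tile 4: (0,0)->(1,0) = 1
Tile 8: (0,1)->(2,1) = 2
Tile 1: (0,2)->(0,0) = 2
Tile 5: (1,0)->(1,1) = 1
Tile 2: (1,2)->(0,1) = 2
Tile 7: (2,0)->(2,0) = 0
Tile 3: (2,1)->(0,2) = 3
Tile 6: (2,2)->(1,2) = 1
Sum: 1 + 2 + 2 + 1 + 2 + 0 + 3 + 1 = 12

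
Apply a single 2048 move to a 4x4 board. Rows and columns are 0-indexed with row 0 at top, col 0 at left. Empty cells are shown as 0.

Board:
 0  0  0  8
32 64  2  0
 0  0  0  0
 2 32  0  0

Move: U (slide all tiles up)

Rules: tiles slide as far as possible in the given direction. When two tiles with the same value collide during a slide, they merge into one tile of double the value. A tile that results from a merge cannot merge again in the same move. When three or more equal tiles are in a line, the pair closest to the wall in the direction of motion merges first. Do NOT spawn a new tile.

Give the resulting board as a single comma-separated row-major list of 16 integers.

Answer: 32, 64, 2, 8, 2, 32, 0, 0, 0, 0, 0, 0, 0, 0, 0, 0

Derivation:
Slide up:
col 0: [0, 32, 0, 2] -> [32, 2, 0, 0]
col 1: [0, 64, 0, 32] -> [64, 32, 0, 0]
col 2: [0, 2, 0, 0] -> [2, 0, 0, 0]
col 3: [8, 0, 0, 0] -> [8, 0, 0, 0]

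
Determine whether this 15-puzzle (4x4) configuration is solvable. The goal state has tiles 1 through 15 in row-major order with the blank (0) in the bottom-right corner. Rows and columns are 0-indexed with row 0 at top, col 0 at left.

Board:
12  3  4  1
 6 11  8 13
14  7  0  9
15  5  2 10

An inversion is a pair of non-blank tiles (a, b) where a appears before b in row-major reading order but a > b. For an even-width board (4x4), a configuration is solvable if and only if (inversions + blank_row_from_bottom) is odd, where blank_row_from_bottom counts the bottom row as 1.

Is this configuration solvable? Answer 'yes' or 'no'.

Answer: no

Derivation:
Inversions: 44
Blank is in row 2 (0-indexed from top), which is row 2 counting from the bottom (bottom = 1).
44 + 2 = 46, which is even, so the puzzle is not solvable.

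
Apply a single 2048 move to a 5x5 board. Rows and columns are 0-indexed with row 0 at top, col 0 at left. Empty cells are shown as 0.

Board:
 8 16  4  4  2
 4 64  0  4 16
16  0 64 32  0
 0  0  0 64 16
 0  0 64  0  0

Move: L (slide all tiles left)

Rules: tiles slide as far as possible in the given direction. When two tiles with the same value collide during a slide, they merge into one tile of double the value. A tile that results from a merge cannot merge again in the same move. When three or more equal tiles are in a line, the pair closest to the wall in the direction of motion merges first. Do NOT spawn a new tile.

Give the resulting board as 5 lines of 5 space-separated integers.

Answer:  8 16  8  2  0
 4 64  4 16  0
16 64 32  0  0
64 16  0  0  0
64  0  0  0  0

Derivation:
Slide left:
row 0: [8, 16, 4, 4, 2] -> [8, 16, 8, 2, 0]
row 1: [4, 64, 0, 4, 16] -> [4, 64, 4, 16, 0]
row 2: [16, 0, 64, 32, 0] -> [16, 64, 32, 0, 0]
row 3: [0, 0, 0, 64, 16] -> [64, 16, 0, 0, 0]
row 4: [0, 0, 64, 0, 0] -> [64, 0, 0, 0, 0]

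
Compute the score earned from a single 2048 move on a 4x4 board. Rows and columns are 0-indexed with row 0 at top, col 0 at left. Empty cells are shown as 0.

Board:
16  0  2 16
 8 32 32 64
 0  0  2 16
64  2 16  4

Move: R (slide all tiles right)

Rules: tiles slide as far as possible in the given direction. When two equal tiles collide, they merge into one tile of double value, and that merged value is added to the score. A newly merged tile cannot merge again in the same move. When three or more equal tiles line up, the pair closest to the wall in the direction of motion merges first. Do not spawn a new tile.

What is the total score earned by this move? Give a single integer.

Slide right:
row 0: [16, 0, 2, 16] -> [0, 16, 2, 16]  score +0 (running 0)
row 1: [8, 32, 32, 64] -> [0, 8, 64, 64]  score +64 (running 64)
row 2: [0, 0, 2, 16] -> [0, 0, 2, 16]  score +0 (running 64)
row 3: [64, 2, 16, 4] -> [64, 2, 16, 4]  score +0 (running 64)
Board after move:
 0 16  2 16
 0  8 64 64
 0  0  2 16
64  2 16  4

Answer: 64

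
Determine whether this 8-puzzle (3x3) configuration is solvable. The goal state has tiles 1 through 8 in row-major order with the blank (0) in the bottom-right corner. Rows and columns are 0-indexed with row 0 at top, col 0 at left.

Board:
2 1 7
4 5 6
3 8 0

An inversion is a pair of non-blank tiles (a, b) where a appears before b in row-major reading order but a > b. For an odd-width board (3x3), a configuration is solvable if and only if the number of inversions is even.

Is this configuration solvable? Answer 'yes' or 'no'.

Inversions (pairs i<j in row-major order where tile[i] > tile[j] > 0): 8
8 is even, so the puzzle is solvable.

Answer: yes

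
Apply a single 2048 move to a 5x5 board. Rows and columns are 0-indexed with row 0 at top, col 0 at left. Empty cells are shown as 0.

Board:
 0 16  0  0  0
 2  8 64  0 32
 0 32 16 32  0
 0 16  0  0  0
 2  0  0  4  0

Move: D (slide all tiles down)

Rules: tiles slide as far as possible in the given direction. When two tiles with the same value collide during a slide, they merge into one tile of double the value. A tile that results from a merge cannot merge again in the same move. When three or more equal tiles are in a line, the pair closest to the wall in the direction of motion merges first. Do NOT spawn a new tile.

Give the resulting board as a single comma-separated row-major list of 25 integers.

Answer: 0, 0, 0, 0, 0, 0, 16, 0, 0, 0, 0, 8, 0, 0, 0, 0, 32, 64, 32, 0, 4, 16, 16, 4, 32

Derivation:
Slide down:
col 0: [0, 2, 0, 0, 2] -> [0, 0, 0, 0, 4]
col 1: [16, 8, 32, 16, 0] -> [0, 16, 8, 32, 16]
col 2: [0, 64, 16, 0, 0] -> [0, 0, 0, 64, 16]
col 3: [0, 0, 32, 0, 4] -> [0, 0, 0, 32, 4]
col 4: [0, 32, 0, 0, 0] -> [0, 0, 0, 0, 32]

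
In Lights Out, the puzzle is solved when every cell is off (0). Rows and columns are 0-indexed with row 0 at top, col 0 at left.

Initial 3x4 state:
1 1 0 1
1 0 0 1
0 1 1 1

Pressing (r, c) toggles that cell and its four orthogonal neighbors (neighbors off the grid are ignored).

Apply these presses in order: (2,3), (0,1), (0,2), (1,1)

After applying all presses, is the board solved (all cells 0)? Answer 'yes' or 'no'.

Answer: yes

Derivation:
After press 1 at (2,3):
1 1 0 1
1 0 0 0
0 1 0 0

After press 2 at (0,1):
0 0 1 1
1 1 0 0
0 1 0 0

After press 3 at (0,2):
0 1 0 0
1 1 1 0
0 1 0 0

After press 4 at (1,1):
0 0 0 0
0 0 0 0
0 0 0 0

Lights still on: 0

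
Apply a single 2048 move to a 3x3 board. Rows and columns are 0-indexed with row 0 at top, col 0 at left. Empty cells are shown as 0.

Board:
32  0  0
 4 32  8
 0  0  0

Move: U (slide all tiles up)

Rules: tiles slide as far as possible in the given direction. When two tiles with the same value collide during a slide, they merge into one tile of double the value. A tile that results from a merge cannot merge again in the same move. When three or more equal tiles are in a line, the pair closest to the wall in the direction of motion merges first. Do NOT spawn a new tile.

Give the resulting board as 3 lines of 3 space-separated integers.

Answer: 32 32  8
 4  0  0
 0  0  0

Derivation:
Slide up:
col 0: [32, 4, 0] -> [32, 4, 0]
col 1: [0, 32, 0] -> [32, 0, 0]
col 2: [0, 8, 0] -> [8, 0, 0]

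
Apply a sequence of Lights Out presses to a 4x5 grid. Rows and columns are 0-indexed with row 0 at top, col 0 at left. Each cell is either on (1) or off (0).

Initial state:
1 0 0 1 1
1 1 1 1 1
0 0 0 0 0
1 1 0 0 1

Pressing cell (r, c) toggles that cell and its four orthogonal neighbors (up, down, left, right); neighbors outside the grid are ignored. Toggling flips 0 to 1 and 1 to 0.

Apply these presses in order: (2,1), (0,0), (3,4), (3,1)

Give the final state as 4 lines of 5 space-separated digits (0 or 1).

After press 1 at (2,1):
1 0 0 1 1
1 0 1 1 1
1 1 1 0 0
1 0 0 0 1

After press 2 at (0,0):
0 1 0 1 1
0 0 1 1 1
1 1 1 0 0
1 0 0 0 1

After press 3 at (3,4):
0 1 0 1 1
0 0 1 1 1
1 1 1 0 1
1 0 0 1 0

After press 4 at (3,1):
0 1 0 1 1
0 0 1 1 1
1 0 1 0 1
0 1 1 1 0

Answer: 0 1 0 1 1
0 0 1 1 1
1 0 1 0 1
0 1 1 1 0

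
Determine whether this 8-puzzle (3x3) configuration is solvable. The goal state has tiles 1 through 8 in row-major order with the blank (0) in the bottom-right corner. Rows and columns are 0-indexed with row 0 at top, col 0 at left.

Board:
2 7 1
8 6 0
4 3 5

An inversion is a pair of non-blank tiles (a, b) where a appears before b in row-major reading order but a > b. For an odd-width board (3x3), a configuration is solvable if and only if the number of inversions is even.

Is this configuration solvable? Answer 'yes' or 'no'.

Answer: yes

Derivation:
Inversions (pairs i<j in row-major order where tile[i] > tile[j] > 0): 14
14 is even, so the puzzle is solvable.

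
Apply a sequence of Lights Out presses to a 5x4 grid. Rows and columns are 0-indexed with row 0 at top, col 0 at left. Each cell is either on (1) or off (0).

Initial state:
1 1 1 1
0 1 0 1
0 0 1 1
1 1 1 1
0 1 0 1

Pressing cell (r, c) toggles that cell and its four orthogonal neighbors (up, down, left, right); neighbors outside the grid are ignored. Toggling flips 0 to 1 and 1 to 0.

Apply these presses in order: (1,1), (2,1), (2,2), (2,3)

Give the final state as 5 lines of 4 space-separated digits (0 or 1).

Answer: 1 0 1 1
1 1 0 0
1 1 0 1
1 0 0 0
0 1 0 1

Derivation:
After press 1 at (1,1):
1 0 1 1
1 0 1 1
0 1 1 1
1 1 1 1
0 1 0 1

After press 2 at (2,1):
1 0 1 1
1 1 1 1
1 0 0 1
1 0 1 1
0 1 0 1

After press 3 at (2,2):
1 0 1 1
1 1 0 1
1 1 1 0
1 0 0 1
0 1 0 1

After press 4 at (2,3):
1 0 1 1
1 1 0 0
1 1 0 1
1 0 0 0
0 1 0 1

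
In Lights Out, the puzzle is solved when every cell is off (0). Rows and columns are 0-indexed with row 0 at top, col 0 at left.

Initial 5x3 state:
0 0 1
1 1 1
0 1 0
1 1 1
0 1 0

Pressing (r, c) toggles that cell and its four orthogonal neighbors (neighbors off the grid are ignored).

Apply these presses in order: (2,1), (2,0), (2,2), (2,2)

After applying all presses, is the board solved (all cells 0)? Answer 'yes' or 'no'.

After press 1 at (2,1):
0 0 1
1 0 1
1 0 1
1 0 1
0 1 0

After press 2 at (2,0):
0 0 1
0 0 1
0 1 1
0 0 1
0 1 0

After press 3 at (2,2):
0 0 1
0 0 0
0 0 0
0 0 0
0 1 0

After press 4 at (2,2):
0 0 1
0 0 1
0 1 1
0 0 1
0 1 0

Lights still on: 6

Answer: no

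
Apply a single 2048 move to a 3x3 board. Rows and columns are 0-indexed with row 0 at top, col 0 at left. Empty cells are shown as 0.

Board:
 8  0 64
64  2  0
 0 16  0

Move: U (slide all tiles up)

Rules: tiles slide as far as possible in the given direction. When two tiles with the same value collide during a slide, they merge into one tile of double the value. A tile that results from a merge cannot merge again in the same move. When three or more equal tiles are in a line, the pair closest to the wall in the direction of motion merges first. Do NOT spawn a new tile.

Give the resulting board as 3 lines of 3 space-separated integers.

Answer:  8  2 64
64 16  0
 0  0  0

Derivation:
Slide up:
col 0: [8, 64, 0] -> [8, 64, 0]
col 1: [0, 2, 16] -> [2, 16, 0]
col 2: [64, 0, 0] -> [64, 0, 0]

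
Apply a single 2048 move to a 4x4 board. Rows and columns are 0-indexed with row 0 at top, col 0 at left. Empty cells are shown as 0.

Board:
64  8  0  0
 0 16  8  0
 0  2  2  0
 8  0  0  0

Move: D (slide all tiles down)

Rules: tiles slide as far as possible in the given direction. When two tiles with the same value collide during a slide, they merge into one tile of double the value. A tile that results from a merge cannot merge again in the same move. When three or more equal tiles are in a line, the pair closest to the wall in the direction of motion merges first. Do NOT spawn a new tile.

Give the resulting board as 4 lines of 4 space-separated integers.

Slide down:
col 0: [64, 0, 0, 8] -> [0, 0, 64, 8]
col 1: [8, 16, 2, 0] -> [0, 8, 16, 2]
col 2: [0, 8, 2, 0] -> [0, 0, 8, 2]
col 3: [0, 0, 0, 0] -> [0, 0, 0, 0]

Answer:  0  0  0  0
 0  8  0  0
64 16  8  0
 8  2  2  0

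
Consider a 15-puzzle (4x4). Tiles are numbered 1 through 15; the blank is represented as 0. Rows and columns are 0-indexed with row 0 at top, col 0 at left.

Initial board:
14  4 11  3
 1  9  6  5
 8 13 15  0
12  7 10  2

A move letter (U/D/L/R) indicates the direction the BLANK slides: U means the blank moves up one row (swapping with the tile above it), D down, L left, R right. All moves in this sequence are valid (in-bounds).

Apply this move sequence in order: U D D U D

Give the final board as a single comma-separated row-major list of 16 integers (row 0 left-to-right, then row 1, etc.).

After move 1 (U):
14  4 11  3
 1  9  6  0
 8 13 15  5
12  7 10  2

After move 2 (D):
14  4 11  3
 1  9  6  5
 8 13 15  0
12  7 10  2

After move 3 (D):
14  4 11  3
 1  9  6  5
 8 13 15  2
12  7 10  0

After move 4 (U):
14  4 11  3
 1  9  6  5
 8 13 15  0
12  7 10  2

After move 5 (D):
14  4 11  3
 1  9  6  5
 8 13 15  2
12  7 10  0

Answer: 14, 4, 11, 3, 1, 9, 6, 5, 8, 13, 15, 2, 12, 7, 10, 0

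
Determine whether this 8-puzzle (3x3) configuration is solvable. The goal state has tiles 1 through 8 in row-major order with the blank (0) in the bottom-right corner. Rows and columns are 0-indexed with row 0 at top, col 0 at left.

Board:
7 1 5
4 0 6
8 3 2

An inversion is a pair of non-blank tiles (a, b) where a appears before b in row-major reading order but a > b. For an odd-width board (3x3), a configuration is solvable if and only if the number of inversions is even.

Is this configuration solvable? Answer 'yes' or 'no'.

Inversions (pairs i<j in row-major order where tile[i] > tile[j] > 0): 16
16 is even, so the puzzle is solvable.

Answer: yes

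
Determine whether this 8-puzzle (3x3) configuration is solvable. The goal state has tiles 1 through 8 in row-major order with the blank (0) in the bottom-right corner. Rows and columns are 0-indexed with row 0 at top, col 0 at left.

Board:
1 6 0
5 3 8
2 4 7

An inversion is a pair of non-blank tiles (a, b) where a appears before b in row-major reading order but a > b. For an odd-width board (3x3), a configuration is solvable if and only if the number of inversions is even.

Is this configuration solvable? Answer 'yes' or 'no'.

Answer: no

Derivation:
Inversions (pairs i<j in row-major order where tile[i] > tile[j] > 0): 11
11 is odd, so the puzzle is not solvable.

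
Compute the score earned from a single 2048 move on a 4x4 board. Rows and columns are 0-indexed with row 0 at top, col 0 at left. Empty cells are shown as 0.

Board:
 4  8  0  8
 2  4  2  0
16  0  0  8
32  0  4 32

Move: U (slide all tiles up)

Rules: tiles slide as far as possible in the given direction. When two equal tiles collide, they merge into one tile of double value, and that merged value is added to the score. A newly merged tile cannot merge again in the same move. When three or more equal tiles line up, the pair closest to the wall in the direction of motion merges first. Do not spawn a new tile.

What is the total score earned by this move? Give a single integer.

Slide up:
col 0: [4, 2, 16, 32] -> [4, 2, 16, 32]  score +0 (running 0)
col 1: [8, 4, 0, 0] -> [8, 4, 0, 0]  score +0 (running 0)
col 2: [0, 2, 0, 4] -> [2, 4, 0, 0]  score +0 (running 0)
col 3: [8, 0, 8, 32] -> [16, 32, 0, 0]  score +16 (running 16)
Board after move:
 4  8  2 16
 2  4  4 32
16  0  0  0
32  0  0  0

Answer: 16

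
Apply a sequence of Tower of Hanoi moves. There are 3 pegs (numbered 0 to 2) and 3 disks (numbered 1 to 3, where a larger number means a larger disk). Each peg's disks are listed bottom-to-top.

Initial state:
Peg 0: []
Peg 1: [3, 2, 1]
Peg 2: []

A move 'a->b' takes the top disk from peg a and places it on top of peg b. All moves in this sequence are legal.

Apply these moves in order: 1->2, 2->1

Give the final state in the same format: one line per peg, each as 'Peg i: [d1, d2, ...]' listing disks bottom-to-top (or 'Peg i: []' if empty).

After move 1 (1->2):
Peg 0: []
Peg 1: [3, 2]
Peg 2: [1]

After move 2 (2->1):
Peg 0: []
Peg 1: [3, 2, 1]
Peg 2: []

Answer: Peg 0: []
Peg 1: [3, 2, 1]
Peg 2: []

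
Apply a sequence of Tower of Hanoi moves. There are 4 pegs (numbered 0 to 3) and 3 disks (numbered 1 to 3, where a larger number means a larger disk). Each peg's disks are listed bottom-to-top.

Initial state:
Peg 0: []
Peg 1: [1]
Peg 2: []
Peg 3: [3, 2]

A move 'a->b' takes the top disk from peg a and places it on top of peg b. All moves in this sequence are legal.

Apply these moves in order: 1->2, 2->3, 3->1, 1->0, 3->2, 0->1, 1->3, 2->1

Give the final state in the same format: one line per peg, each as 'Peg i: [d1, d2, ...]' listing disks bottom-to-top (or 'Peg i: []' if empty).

After move 1 (1->2):
Peg 0: []
Peg 1: []
Peg 2: [1]
Peg 3: [3, 2]

After move 2 (2->3):
Peg 0: []
Peg 1: []
Peg 2: []
Peg 3: [3, 2, 1]

After move 3 (3->1):
Peg 0: []
Peg 1: [1]
Peg 2: []
Peg 3: [3, 2]

After move 4 (1->0):
Peg 0: [1]
Peg 1: []
Peg 2: []
Peg 3: [3, 2]

After move 5 (3->2):
Peg 0: [1]
Peg 1: []
Peg 2: [2]
Peg 3: [3]

After move 6 (0->1):
Peg 0: []
Peg 1: [1]
Peg 2: [2]
Peg 3: [3]

After move 7 (1->3):
Peg 0: []
Peg 1: []
Peg 2: [2]
Peg 3: [3, 1]

After move 8 (2->1):
Peg 0: []
Peg 1: [2]
Peg 2: []
Peg 3: [3, 1]

Answer: Peg 0: []
Peg 1: [2]
Peg 2: []
Peg 3: [3, 1]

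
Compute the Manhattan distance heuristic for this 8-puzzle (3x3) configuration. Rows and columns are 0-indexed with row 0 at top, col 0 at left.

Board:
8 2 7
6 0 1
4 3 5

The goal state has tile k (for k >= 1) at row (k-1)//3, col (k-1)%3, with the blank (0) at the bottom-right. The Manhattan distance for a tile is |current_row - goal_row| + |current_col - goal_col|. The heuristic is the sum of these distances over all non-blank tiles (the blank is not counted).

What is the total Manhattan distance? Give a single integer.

Tile 8: (0,0)->(2,1) = 3
Tile 2: (0,1)->(0,1) = 0
Tile 7: (0,2)->(2,0) = 4
Tile 6: (1,0)->(1,2) = 2
Tile 1: (1,2)->(0,0) = 3
Tile 4: (2,0)->(1,0) = 1
Tile 3: (2,1)->(0,2) = 3
Tile 5: (2,2)->(1,1) = 2
Sum: 3 + 0 + 4 + 2 + 3 + 1 + 3 + 2 = 18

Answer: 18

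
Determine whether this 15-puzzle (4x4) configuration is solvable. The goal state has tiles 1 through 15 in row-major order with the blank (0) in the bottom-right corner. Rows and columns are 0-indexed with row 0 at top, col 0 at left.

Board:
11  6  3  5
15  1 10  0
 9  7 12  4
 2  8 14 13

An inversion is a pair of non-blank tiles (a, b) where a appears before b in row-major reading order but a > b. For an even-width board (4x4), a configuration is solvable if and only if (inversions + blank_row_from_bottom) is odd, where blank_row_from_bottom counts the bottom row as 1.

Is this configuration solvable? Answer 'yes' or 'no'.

Answer: yes

Derivation:
Inversions: 46
Blank is in row 1 (0-indexed from top), which is row 3 counting from the bottom (bottom = 1).
46 + 3 = 49, which is odd, so the puzzle is solvable.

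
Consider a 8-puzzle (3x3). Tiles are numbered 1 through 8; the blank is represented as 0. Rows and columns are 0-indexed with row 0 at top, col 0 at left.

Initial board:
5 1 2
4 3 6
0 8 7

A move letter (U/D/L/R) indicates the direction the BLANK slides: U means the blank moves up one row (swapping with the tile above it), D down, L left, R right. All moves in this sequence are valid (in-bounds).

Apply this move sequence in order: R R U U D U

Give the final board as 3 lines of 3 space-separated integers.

After move 1 (R):
5 1 2
4 3 6
8 0 7

After move 2 (R):
5 1 2
4 3 6
8 7 0

After move 3 (U):
5 1 2
4 3 0
8 7 6

After move 4 (U):
5 1 0
4 3 2
8 7 6

After move 5 (D):
5 1 2
4 3 0
8 7 6

After move 6 (U):
5 1 0
4 3 2
8 7 6

Answer: 5 1 0
4 3 2
8 7 6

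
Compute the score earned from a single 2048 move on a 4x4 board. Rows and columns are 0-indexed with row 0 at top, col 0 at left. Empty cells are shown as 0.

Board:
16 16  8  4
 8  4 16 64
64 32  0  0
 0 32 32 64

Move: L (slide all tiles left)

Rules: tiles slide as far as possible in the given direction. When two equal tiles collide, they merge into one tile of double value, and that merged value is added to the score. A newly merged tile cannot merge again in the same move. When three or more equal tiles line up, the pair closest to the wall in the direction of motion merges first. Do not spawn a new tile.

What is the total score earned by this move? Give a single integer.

Answer: 96

Derivation:
Slide left:
row 0: [16, 16, 8, 4] -> [32, 8, 4, 0]  score +32 (running 32)
row 1: [8, 4, 16, 64] -> [8, 4, 16, 64]  score +0 (running 32)
row 2: [64, 32, 0, 0] -> [64, 32, 0, 0]  score +0 (running 32)
row 3: [0, 32, 32, 64] -> [64, 64, 0, 0]  score +64 (running 96)
Board after move:
32  8  4  0
 8  4 16 64
64 32  0  0
64 64  0  0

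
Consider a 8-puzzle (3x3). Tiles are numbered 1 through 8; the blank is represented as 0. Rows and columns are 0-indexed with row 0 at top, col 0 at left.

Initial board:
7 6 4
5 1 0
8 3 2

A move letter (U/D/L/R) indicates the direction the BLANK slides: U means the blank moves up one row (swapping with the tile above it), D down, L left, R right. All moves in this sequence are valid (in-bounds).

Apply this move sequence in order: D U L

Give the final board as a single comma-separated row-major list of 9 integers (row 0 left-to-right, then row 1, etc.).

Answer: 7, 6, 4, 5, 0, 1, 8, 3, 2

Derivation:
After move 1 (D):
7 6 4
5 1 2
8 3 0

After move 2 (U):
7 6 4
5 1 0
8 3 2

After move 3 (L):
7 6 4
5 0 1
8 3 2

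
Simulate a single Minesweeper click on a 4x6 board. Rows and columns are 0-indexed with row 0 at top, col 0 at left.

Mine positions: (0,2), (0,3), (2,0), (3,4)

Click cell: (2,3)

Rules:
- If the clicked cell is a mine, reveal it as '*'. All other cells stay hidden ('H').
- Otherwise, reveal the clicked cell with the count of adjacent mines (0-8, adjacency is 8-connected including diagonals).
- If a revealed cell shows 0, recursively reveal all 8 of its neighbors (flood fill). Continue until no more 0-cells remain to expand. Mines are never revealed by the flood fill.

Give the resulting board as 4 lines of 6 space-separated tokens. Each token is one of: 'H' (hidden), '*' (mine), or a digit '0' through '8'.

H H H H H H
H H H H H H
H H H 1 H H
H H H H H H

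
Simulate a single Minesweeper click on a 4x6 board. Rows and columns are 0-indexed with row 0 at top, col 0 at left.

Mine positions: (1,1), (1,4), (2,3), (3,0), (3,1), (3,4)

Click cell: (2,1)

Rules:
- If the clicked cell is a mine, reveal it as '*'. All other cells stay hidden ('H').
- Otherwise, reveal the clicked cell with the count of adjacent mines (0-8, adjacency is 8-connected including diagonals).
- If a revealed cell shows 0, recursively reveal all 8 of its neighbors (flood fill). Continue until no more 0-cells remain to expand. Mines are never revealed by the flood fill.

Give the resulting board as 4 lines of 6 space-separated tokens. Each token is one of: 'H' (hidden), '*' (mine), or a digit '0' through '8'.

H H H H H H
H H H H H H
H 3 H H H H
H H H H H H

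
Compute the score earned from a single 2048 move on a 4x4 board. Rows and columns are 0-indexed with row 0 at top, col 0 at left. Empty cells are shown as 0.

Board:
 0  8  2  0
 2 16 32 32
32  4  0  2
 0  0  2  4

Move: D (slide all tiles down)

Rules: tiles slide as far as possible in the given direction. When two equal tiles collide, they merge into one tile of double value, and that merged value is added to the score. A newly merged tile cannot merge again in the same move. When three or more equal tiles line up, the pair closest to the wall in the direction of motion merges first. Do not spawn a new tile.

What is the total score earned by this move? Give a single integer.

Slide down:
col 0: [0, 2, 32, 0] -> [0, 0, 2, 32]  score +0 (running 0)
col 1: [8, 16, 4, 0] -> [0, 8, 16, 4]  score +0 (running 0)
col 2: [2, 32, 0, 2] -> [0, 2, 32, 2]  score +0 (running 0)
col 3: [0, 32, 2, 4] -> [0, 32, 2, 4]  score +0 (running 0)
Board after move:
 0  0  0  0
 0  8  2 32
 2 16 32  2
32  4  2  4

Answer: 0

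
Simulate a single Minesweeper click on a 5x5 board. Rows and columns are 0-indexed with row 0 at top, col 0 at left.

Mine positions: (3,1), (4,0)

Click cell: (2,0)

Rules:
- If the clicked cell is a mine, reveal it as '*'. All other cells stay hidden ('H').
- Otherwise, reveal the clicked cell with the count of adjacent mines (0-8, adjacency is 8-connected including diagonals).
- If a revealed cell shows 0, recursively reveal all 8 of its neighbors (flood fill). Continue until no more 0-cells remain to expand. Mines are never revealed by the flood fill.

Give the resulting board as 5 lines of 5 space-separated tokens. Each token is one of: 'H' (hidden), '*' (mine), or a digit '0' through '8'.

H H H H H
H H H H H
1 H H H H
H H H H H
H H H H H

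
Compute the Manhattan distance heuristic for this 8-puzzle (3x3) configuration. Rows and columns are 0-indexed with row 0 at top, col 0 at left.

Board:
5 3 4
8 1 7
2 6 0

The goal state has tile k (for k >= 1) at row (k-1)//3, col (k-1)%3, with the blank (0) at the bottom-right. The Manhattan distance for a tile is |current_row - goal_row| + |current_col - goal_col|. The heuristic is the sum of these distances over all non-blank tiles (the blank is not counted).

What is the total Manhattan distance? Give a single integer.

Tile 5: (0,0)->(1,1) = 2
Tile 3: (0,1)->(0,2) = 1
Tile 4: (0,2)->(1,0) = 3
Tile 8: (1,0)->(2,1) = 2
Tile 1: (1,1)->(0,0) = 2
Tile 7: (1,2)->(2,0) = 3
Tile 2: (2,0)->(0,1) = 3
Tile 6: (2,1)->(1,2) = 2
Sum: 2 + 1 + 3 + 2 + 2 + 3 + 3 + 2 = 18

Answer: 18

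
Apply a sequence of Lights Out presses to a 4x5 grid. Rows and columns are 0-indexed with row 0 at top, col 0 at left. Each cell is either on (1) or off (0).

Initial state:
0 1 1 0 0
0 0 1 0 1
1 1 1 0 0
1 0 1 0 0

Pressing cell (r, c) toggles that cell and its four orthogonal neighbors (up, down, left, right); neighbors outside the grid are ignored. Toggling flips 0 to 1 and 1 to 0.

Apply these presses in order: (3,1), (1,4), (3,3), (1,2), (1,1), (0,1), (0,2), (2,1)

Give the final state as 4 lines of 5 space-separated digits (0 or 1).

Answer: 1 0 0 1 1
1 0 0 0 0
0 0 1 1 1
0 0 1 1 1

Derivation:
After press 1 at (3,1):
0 1 1 0 0
0 0 1 0 1
1 0 1 0 0
0 1 0 0 0

After press 2 at (1,4):
0 1 1 0 1
0 0 1 1 0
1 0 1 0 1
0 1 0 0 0

After press 3 at (3,3):
0 1 1 0 1
0 0 1 1 0
1 0 1 1 1
0 1 1 1 1

After press 4 at (1,2):
0 1 0 0 1
0 1 0 0 0
1 0 0 1 1
0 1 1 1 1

After press 5 at (1,1):
0 0 0 0 1
1 0 1 0 0
1 1 0 1 1
0 1 1 1 1

After press 6 at (0,1):
1 1 1 0 1
1 1 1 0 0
1 1 0 1 1
0 1 1 1 1

After press 7 at (0,2):
1 0 0 1 1
1 1 0 0 0
1 1 0 1 1
0 1 1 1 1

After press 8 at (2,1):
1 0 0 1 1
1 0 0 0 0
0 0 1 1 1
0 0 1 1 1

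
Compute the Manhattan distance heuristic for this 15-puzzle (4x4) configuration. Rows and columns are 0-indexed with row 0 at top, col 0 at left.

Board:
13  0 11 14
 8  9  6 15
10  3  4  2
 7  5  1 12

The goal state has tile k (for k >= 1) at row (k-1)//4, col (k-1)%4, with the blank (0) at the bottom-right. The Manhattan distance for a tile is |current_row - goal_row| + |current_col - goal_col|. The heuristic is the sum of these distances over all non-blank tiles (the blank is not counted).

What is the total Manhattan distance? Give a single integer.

Tile 13: at (0,0), goal (3,0), distance |0-3|+|0-0| = 3
Tile 11: at (0,2), goal (2,2), distance |0-2|+|2-2| = 2
Tile 14: at (0,3), goal (3,1), distance |0-3|+|3-1| = 5
Tile 8: at (1,0), goal (1,3), distance |1-1|+|0-3| = 3
Tile 9: at (1,1), goal (2,0), distance |1-2|+|1-0| = 2
Tile 6: at (1,2), goal (1,1), distance |1-1|+|2-1| = 1
Tile 15: at (1,3), goal (3,2), distance |1-3|+|3-2| = 3
Tile 10: at (2,0), goal (2,1), distance |2-2|+|0-1| = 1
Tile 3: at (2,1), goal (0,2), distance |2-0|+|1-2| = 3
Tile 4: at (2,2), goal (0,3), distance |2-0|+|2-3| = 3
Tile 2: at (2,3), goal (0,1), distance |2-0|+|3-1| = 4
Tile 7: at (3,0), goal (1,2), distance |3-1|+|0-2| = 4
Tile 5: at (3,1), goal (1,0), distance |3-1|+|1-0| = 3
Tile 1: at (3,2), goal (0,0), distance |3-0|+|2-0| = 5
Tile 12: at (3,3), goal (2,3), distance |3-2|+|3-3| = 1
Sum: 3 + 2 + 5 + 3 + 2 + 1 + 3 + 1 + 3 + 3 + 4 + 4 + 3 + 5 + 1 = 43

Answer: 43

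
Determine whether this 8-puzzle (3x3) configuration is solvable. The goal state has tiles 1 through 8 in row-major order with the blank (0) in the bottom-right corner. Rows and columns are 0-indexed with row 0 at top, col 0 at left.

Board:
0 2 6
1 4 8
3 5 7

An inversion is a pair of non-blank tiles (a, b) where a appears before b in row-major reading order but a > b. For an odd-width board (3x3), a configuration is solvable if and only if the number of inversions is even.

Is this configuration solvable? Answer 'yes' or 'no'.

Inversions (pairs i<j in row-major order where tile[i] > tile[j] > 0): 9
9 is odd, so the puzzle is not solvable.

Answer: no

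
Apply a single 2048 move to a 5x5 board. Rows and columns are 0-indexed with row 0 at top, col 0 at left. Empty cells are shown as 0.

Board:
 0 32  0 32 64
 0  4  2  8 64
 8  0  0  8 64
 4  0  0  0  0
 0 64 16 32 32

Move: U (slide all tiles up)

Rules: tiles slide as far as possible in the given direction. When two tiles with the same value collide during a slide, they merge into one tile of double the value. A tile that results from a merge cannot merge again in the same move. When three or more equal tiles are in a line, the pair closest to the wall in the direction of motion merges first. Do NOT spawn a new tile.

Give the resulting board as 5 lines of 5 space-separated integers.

Answer:   8  32   2  32 128
  4   4  16  16  64
  0  64   0  32  32
  0   0   0   0   0
  0   0   0   0   0

Derivation:
Slide up:
col 0: [0, 0, 8, 4, 0] -> [8, 4, 0, 0, 0]
col 1: [32, 4, 0, 0, 64] -> [32, 4, 64, 0, 0]
col 2: [0, 2, 0, 0, 16] -> [2, 16, 0, 0, 0]
col 3: [32, 8, 8, 0, 32] -> [32, 16, 32, 0, 0]
col 4: [64, 64, 64, 0, 32] -> [128, 64, 32, 0, 0]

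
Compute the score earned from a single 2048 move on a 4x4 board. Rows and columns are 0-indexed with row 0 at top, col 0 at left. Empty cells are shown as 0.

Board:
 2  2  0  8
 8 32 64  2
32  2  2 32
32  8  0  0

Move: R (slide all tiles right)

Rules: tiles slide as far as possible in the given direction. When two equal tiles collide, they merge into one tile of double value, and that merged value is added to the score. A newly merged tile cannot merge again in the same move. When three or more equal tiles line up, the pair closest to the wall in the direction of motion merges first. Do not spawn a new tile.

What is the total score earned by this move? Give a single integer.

Answer: 8

Derivation:
Slide right:
row 0: [2, 2, 0, 8] -> [0, 0, 4, 8]  score +4 (running 4)
row 1: [8, 32, 64, 2] -> [8, 32, 64, 2]  score +0 (running 4)
row 2: [32, 2, 2, 32] -> [0, 32, 4, 32]  score +4 (running 8)
row 3: [32, 8, 0, 0] -> [0, 0, 32, 8]  score +0 (running 8)
Board after move:
 0  0  4  8
 8 32 64  2
 0 32  4 32
 0  0 32  8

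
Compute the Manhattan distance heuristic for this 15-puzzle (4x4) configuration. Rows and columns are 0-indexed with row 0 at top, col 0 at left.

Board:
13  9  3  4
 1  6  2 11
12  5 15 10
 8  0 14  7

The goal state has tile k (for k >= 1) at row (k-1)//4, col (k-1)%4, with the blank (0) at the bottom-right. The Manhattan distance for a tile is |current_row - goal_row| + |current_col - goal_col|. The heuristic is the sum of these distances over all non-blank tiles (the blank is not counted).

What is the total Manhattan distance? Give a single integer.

Tile 13: (0,0)->(3,0) = 3
Tile 9: (0,1)->(2,0) = 3
Tile 3: (0,2)->(0,2) = 0
Tile 4: (0,3)->(0,3) = 0
Tile 1: (1,0)->(0,0) = 1
Tile 6: (1,1)->(1,1) = 0
Tile 2: (1,2)->(0,1) = 2
Tile 11: (1,3)->(2,2) = 2
Tile 12: (2,0)->(2,3) = 3
Tile 5: (2,1)->(1,0) = 2
Tile 15: (2,2)->(3,2) = 1
Tile 10: (2,3)->(2,1) = 2
Tile 8: (3,0)->(1,3) = 5
Tile 14: (3,2)->(3,1) = 1
Tile 7: (3,3)->(1,2) = 3
Sum: 3 + 3 + 0 + 0 + 1 + 0 + 2 + 2 + 3 + 2 + 1 + 2 + 5 + 1 + 3 = 28

Answer: 28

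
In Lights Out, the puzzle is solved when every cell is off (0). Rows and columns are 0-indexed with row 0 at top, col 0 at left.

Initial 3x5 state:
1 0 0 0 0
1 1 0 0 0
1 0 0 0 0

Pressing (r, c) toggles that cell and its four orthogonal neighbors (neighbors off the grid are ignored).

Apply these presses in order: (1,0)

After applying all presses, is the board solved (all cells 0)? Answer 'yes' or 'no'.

Answer: yes

Derivation:
After press 1 at (1,0):
0 0 0 0 0
0 0 0 0 0
0 0 0 0 0

Lights still on: 0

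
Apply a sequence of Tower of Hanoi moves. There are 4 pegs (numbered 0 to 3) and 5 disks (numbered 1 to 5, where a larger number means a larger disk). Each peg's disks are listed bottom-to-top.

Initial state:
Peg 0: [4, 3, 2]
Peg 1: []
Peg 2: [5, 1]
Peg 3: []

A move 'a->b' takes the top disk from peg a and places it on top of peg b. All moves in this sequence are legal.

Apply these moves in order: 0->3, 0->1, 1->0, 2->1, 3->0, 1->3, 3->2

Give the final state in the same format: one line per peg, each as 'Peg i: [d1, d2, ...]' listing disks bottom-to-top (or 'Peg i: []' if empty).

Answer: Peg 0: [4, 3, 2]
Peg 1: []
Peg 2: [5, 1]
Peg 3: []

Derivation:
After move 1 (0->3):
Peg 0: [4, 3]
Peg 1: []
Peg 2: [5, 1]
Peg 3: [2]

After move 2 (0->1):
Peg 0: [4]
Peg 1: [3]
Peg 2: [5, 1]
Peg 3: [2]

After move 3 (1->0):
Peg 0: [4, 3]
Peg 1: []
Peg 2: [5, 1]
Peg 3: [2]

After move 4 (2->1):
Peg 0: [4, 3]
Peg 1: [1]
Peg 2: [5]
Peg 3: [2]

After move 5 (3->0):
Peg 0: [4, 3, 2]
Peg 1: [1]
Peg 2: [5]
Peg 3: []

After move 6 (1->3):
Peg 0: [4, 3, 2]
Peg 1: []
Peg 2: [5]
Peg 3: [1]

After move 7 (3->2):
Peg 0: [4, 3, 2]
Peg 1: []
Peg 2: [5, 1]
Peg 3: []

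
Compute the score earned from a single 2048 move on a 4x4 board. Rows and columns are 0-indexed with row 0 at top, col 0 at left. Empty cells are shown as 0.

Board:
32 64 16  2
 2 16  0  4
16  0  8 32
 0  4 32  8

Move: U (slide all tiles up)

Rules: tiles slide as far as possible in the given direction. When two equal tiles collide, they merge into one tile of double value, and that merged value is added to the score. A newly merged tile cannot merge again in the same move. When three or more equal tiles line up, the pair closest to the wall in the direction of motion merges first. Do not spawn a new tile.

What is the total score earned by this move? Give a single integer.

Answer: 0

Derivation:
Slide up:
col 0: [32, 2, 16, 0] -> [32, 2, 16, 0]  score +0 (running 0)
col 1: [64, 16, 0, 4] -> [64, 16, 4, 0]  score +0 (running 0)
col 2: [16, 0, 8, 32] -> [16, 8, 32, 0]  score +0 (running 0)
col 3: [2, 4, 32, 8] -> [2, 4, 32, 8]  score +0 (running 0)
Board after move:
32 64 16  2
 2 16  8  4
16  4 32 32
 0  0  0  8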